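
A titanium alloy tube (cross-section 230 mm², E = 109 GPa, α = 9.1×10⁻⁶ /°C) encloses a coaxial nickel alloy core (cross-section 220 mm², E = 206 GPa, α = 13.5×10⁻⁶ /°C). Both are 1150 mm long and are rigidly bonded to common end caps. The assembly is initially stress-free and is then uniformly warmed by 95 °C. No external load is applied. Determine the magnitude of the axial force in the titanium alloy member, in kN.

P ≈ 6.75 kN (tensile in the titanium alloy)

The nickel alloy has the larger α, so on heating it would change length more than the titanium alloy if both were free. The rigid plates force a common final length, so the nickel alloy is put into compression and the titanium alloy into tension, with equal and opposite forces P (no external load).
Equating the net (thermal + elastic) strains gives |α₁ − α₂|·ΔT = P·[1/(A₁E₁) + 1/(A₂E₂)].
|α₁ − α₂|·ΔT = 4.4×10⁻⁶ × 95 = 0.000418.
1/(A₁E₁) + 1/(A₂E₂) = 1/(230×109×10³) + 1/(220×206×10³) = 6.195×10⁻⁸ N⁻¹.
P = 0.000418 / 6.195×10⁻⁸ = 6747 N = 6.747 kN.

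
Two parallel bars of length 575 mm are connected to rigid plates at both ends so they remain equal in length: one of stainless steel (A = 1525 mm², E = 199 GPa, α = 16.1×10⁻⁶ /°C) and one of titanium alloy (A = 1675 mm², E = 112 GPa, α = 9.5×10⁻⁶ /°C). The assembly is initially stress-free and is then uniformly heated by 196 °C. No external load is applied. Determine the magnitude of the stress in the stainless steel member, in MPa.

Both members must finish at the same length. With the larger α, the stainless steel tends to over-expand; the plates restrain it, putting the stainless steel in compression and the titanium alloy in tension. With no external load the two internal forces are equal and opposite, magnitude P.
Equating the net (thermal + elastic) strains gives |α₁ − α₂|·ΔT = P·[1/(A₁E₁) + 1/(A₂E₂)].
|α₁ − α₂|·ΔT = 6.6×10⁻⁶ × 196 = 0.001294.
1/(A₁E₁) + 1/(A₂E₂) = 1/(1525×199×10³) + 1/(1675×112×10³) = 8.626×10⁻⁹ N⁻¹.
So P = 0.001294 / 8.626×10⁻⁹ = 150 kN.
σ_{stainless steel} = P/A₁ = 150000/1525 = 98.34 MPa, compressive.

σ ≈ 98.3 MPa (compressive)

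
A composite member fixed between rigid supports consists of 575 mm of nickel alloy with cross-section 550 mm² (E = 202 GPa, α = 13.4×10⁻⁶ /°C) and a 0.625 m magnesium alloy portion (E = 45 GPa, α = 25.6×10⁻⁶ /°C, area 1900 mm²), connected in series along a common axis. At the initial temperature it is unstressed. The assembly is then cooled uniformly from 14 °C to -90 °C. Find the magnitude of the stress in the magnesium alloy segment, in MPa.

With the walls removed the bar would change length by δ_free = Σ αᵢΔT Lᵢ = 13.4×10⁻⁶×104×575 + 25.6×10⁻⁶×104×625 = 2.465 mm.
The walls prevent any net length change, so an axial force P (same in every segment) develops. Compatibility: P · Σ Lᵢ/(AᵢEᵢ) = δ_free.
Σ Lᵢ/(AᵢEᵢ) = 575/(550×202×10³) + 625/(1900×45×10³) = 1.249×10⁻⁵ mm/N.
So P = 2.465 / 1.249×10⁻⁵ = 197.5 kN, tensile.
σ_{magnesium alloy} = P / A = 197500 / 1900 = 103.9 MPa.

σ ≈ 104 MPa (tensile)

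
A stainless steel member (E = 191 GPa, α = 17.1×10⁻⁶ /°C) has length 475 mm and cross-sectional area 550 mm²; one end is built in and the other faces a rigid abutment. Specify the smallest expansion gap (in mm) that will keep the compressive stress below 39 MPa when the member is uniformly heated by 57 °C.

With no wall the member would lengthen by αΔT L = 17.1×10⁻⁶ × 57 × 475 = 0.463 mm.
At the allowable stress the elastic shortening the wall may impose is σL/E = 39 × 475 / (191×10³) = 0.09699 mm.
The gap must absorb the remainder: g_min = 0.463 − 0.09699 = 0.366 mm.

g ≈ 0.366 mm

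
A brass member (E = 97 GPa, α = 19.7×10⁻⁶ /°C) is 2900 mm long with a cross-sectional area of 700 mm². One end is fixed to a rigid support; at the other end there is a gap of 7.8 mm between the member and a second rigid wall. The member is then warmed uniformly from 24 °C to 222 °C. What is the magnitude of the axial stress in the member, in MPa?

Free thermal elongation = αΔT L = 19.7×10⁻⁶ × 198 × 2900 = 11.31 mm.
The gap closes (δ_free > 7.8 mm) and the wall then resists a further 11.31 − 7.8 = 3.512 mm of expansion.
So σ = E(δ_free − g)/L = 97×10³ × 3.512/2900 = 117.5 MPa.

σ ≈ 117 MPa (compressive)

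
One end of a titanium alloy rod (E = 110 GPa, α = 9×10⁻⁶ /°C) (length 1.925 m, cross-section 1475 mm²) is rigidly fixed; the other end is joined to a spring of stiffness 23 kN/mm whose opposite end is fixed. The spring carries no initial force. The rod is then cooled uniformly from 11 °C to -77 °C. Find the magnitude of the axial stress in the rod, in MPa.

If the spring were absent the rod would shorten by αΔT L = 9×10⁻⁶ × 88 × 1925 = 1.525 mm.
With a force P in the spring, the elastic change of the rod is PL/(AE) and that of the spring is P/k; compatibility requires their sum to equal δ_free.
P [ L/(AE) + 1/k ] = δ_free → P [ 1925/(1475×110×10³) + 1/(23×10³) ] = 1.525.
P = 1.525 / 5.534×10⁻⁵ = 27550 N.
σ = P/A = 27550/1475 = 18.68 MPa.

σ ≈ 18.7 MPa (tensile)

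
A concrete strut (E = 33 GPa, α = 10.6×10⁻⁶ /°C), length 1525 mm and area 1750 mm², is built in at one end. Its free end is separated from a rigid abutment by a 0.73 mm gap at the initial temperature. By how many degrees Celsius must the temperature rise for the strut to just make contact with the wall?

The gap closes when αΔT L = 0.73 mm, since the strut is still unstressed at that instant.
ΔT = 0.73 / (10.6×10⁻⁶ × 1525) = 45.16 °C.

ΔT ≈ 45.2 °C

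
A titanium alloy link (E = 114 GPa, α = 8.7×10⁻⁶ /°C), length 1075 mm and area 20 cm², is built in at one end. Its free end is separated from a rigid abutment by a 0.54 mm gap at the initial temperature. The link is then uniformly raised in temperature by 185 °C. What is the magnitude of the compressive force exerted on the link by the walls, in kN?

Free thermal elongation = αΔT L = 8.7×10⁻⁶ × 185 × 1075 = 1.73 mm.
The gap closes (δ_free > 0.54 mm) and the wall then resists a further 1.73 − 0.54 = 1.19 mm of expansion.
That suppressed elongation corresponds to σ = E·Δ/L = 114×10³ × 1.19/1075 = 126.2 MPa.
P = σA = 126.2 × 2000 = 252.4 kN.

P ≈ 252 kN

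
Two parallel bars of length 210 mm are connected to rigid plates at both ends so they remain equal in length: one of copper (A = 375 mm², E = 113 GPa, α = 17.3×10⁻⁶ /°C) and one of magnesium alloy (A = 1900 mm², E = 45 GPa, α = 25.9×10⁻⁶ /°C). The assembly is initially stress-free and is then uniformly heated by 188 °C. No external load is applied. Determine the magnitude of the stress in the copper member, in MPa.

Equilibrium of a rigid end plate with no external load gives equal and opposite internal forces ±P in the two members. Since α_{magnesium alloy} > α_{copper}, heating drives the magnesium alloy into compression and the copper into tension.
Equating the net (thermal + elastic) strains gives |α₁ − α₂|·ΔT = P·[1/(A₁E₁) + 1/(A₂E₂)].
|α₁ − α₂|·ΔT = 8.6×10⁻⁶ × 188 = 0.001617.
1/(A₁E₁) + 1/(A₂E₂) = 1/(375×113×10³) + 1/(1900×45×10³) = 3.529×10⁻⁸ N⁻¹.
P = 0.001617 / 3.529×10⁻⁸ = 45810 N = 45.81 kN.
σ_{copper} = P/A₁ = 45810/375 = 122.2 MPa, tensile.

σ ≈ 122 MPa (tensile)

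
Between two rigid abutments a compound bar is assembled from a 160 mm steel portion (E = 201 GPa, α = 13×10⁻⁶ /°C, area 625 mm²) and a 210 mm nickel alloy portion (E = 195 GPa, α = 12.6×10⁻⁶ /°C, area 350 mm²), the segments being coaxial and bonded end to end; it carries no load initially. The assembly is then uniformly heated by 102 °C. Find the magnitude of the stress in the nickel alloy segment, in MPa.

σ ≈ 317 MPa (compressive)

If the supports were absent, the total length change would be Σ αᵢΔT Lᵢ = 13×10⁻⁶×102×160 + 12.6×10⁻⁶×102×210 = 0.4821 mm.
Since the ends are fixed, an axial force P builds up, equal in every segment, with P · Σ Lᵢ/(AᵢEᵢ) = δ_free.
Σ Lᵢ/(AᵢEᵢ) = 160/(625×201×10³) + 210/(350×195×10³) = 4.351×10⁻⁶ mm/N.
Hence P = δ_free / Σ(L/AE) = 0.4821/4.351×10⁻⁶ = 110.8 kN (compressive).
σ_{nickel alloy} = P / A = 110800 / 350 = 316.6 MPa.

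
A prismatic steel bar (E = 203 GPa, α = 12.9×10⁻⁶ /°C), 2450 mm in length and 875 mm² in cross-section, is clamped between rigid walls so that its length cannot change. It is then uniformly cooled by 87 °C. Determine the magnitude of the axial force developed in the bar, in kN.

With zero net strain, σ = E·αΔT = 203 GPa × 12.9×10⁻⁶ × 87 = 227.8 MPa.
Then P = σA = 227.8 × 875 mm² = 199.3 kN, tensile.

P ≈ 199 kN (tensile)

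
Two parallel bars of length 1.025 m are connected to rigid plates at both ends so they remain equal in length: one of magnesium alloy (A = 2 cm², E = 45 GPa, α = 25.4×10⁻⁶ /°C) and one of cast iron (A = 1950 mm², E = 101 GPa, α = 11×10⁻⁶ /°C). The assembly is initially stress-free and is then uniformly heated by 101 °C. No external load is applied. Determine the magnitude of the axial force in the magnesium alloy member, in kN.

Both members must finish at the same length. With the larger α, the magnesium alloy tends to over-expand; the plates restrain it, putting the magnesium alloy in compression and the cast iron in tension. With no external load the two internal forces are equal and opposite, magnitude P.
Setting the final lengths equal and cancelling L: (α₁ − α₂)ΔT = P/(A₁E₁) + P/(A₂E₂).
|α₁ − α₂|·ΔT = 14.4×10⁻⁶ × 101 = 0.001454.
1/(A₁E₁) + 1/(A₂E₂) = 1/(200×45×10³) + 1/(1950×101×10³) = 1.162×10⁻⁷ N⁻¹.
So P = 0.001454 / 1.162×10⁻⁷ = 12.52 kN.

P ≈ 12.5 kN (compressive in the magnesium alloy)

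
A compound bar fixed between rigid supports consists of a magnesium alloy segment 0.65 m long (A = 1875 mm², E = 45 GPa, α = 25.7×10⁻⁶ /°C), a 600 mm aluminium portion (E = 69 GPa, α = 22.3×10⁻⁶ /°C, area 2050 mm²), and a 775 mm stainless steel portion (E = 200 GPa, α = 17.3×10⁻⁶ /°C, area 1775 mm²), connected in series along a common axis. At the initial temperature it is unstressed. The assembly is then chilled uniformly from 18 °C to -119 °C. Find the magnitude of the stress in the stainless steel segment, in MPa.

Free thermal contraction of the whole bar: Σ αᵢΔT Lᵢ = 25.7×10⁻⁶×137×650 + 22.3×10⁻⁶×137×600 + 17.3×10⁻⁶×137×775 = 5.958 mm.
Since the ends are fixed, an axial force P builds up, equal in every segment, with P · Σ Lᵢ/(AᵢEᵢ) = δ_free.
Σ Lᵢ/(AᵢEᵢ) = 650/(1875×45×10³) + 600/(2050×69×10³) + 775/(1775×200×10³) = 1.413×10⁻⁵ mm/N.
P = 5.958 / 1.413×10⁻⁵ = 421700 N = 421.7 kN, tensile.
σ_{stainless steel} = P / A = 421700 / 1775 = 237.6 MPa.

σ ≈ 238 MPa (tensile)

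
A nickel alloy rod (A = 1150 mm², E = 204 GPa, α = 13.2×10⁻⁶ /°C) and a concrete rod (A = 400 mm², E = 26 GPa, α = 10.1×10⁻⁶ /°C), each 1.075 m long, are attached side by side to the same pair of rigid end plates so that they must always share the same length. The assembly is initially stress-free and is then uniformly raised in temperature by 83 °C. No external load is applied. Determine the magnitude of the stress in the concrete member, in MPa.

σ ≈ 6.41 MPa (tensile)

The nickel alloy has the larger α, so on heating it would change length more than the concrete if both were free. The rigid plates force a common final length, so the nickel alloy is put into compression and the concrete into tension, with equal and opposite forces P (no external load).
Equating the net (thermal + elastic) strains gives |α₁ − α₂|·ΔT = P·[1/(A₁E₁) + 1/(A₂E₂)].
|α₁ − α₂|·ΔT = 3.1×10⁻⁶ × 83 = 0.0002573.
1/(A₁E₁) + 1/(A₂E₂) = 1/(1150×204×10³) + 1/(400×26×10³) = 1.004×10⁻⁷ N⁻¹.
P = 0.0002573 / 1.004×10⁻⁷ = 2562 N = 2.562 kN.
σ_{concrete} = P/A₂ = 2562/400 = 6.406 MPa, tensile.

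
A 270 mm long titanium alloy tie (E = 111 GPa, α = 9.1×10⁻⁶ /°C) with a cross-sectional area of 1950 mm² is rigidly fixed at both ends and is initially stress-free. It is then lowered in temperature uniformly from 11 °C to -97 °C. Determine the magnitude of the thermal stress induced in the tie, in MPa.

σ ≈ 109 MPa (tensile)

With length fixed, the mechanical strain must cancel the thermal strain αΔT = 9.1×10⁻⁶ × 108 = 982.8×10⁻⁶.
Hence σ = E·αΔT = 111×10³ × 982.8×10⁻⁶ = 109.1 MPa, tensile.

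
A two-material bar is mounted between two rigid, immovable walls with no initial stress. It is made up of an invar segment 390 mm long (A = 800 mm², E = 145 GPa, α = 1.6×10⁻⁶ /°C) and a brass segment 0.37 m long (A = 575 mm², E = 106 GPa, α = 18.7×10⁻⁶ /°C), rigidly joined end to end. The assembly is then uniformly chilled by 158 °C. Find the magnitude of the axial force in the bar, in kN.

P ≈ 126 kN (tensile)

With the walls removed the bar would change length by δ_free = Σ αᵢΔT Lᵢ = 1.6×10⁻⁶×158×390 + 18.7×10⁻⁶×158×370 = 1.192 mm.
The rigid supports impose zero overall length change; the single axial force P common to all segments must satisfy P Σ Lᵢ/(AᵢEᵢ) = δ_free.
The series flexibility is Σ Lᵢ/(AᵢEᵢ) = 390/(800×145×10³) + 370/(575×106×10³) = 9.433×10⁻⁶ mm/N.
So P = 1.192 / 9.433×10⁻⁶ = 126.3 kN, tensile.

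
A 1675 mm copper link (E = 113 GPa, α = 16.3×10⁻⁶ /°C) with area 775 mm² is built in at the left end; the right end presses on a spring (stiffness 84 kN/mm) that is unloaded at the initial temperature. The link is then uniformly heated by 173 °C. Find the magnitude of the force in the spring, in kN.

P ≈ 152 kN

The unrestrained thermal change is αΔT L = 16.3×10⁻⁶ × 173 × 1675 = 4.723 mm.
Let P be the compressive force at the spring. The link shortens elastically by PL/(AE) and the spring compresses by P/k; together these equal δ_free.
P [ L/(AE) + 1/k ] = δ_free → P [ 1675/(775×113×10³) + 1/(84×10³) ] = 4.723.
P = 4.723 / 3.103×10⁻⁵ = 152200 N.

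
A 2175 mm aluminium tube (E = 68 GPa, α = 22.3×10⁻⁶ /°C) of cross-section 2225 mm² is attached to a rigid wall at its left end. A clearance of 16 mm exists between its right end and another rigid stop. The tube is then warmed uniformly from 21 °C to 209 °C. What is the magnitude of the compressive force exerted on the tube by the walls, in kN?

P ≈ 0 kN

If the wall were absent the tube would grow by αΔT L = 22.3×10⁻⁶ × 188 × 2175 = 9.118 mm.
This is smaller than the 16 mm clearance, so the tube expands freely without reaching the stop — the stress is zero.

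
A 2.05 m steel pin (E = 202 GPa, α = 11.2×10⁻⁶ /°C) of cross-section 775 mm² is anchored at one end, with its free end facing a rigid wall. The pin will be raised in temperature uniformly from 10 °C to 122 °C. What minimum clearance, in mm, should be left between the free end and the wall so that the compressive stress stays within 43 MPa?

Free expansion if unrestrained: δ_free = αΔT L = 11.2×10⁻⁶ × 112 × 2050 = 2.572 mm.
At the allowable stress the elastic shortening the wall may impose is σL/E = 43 × 2050 / (202×10³) = 0.4364 mm.
The gap must absorb the remainder: g_min = 2.572 − 0.4364 = 2.135 mm.

g ≈ 2.14 mm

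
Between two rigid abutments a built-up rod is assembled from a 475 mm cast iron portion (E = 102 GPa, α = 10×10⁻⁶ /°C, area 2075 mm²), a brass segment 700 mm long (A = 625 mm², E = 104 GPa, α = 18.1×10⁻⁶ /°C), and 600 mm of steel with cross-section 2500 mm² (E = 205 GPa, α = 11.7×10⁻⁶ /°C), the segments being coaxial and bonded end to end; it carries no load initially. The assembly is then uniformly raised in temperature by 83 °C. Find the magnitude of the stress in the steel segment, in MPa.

If the supports were absent, the total length change would be Σ αᵢΔT Lᵢ = 10×10⁻⁶×83×475 + 18.1×10⁻⁶×83×700 + 11.7×10⁻⁶×83×600 = 2.029 mm.
Since the ends are fixed, an axial force P builds up, equal in every segment, with P · Σ Lᵢ/(AᵢEᵢ) = δ_free.
The series flexibility is Σ Lᵢ/(AᵢEᵢ) = 475/(2075×102×10³) + 700/(625×104×10³) + 600/(2500×205×10³) = 1.418×10⁻⁵ mm/N.
Hence P = δ_free / Σ(L/AE) = 2.029/1.418×10⁻⁵ = 143 kN (compressive).
σ_{steel} = P / A = 143000 / 2500 = 57.2 MPa.

σ ≈ 57.2 MPa (compressive)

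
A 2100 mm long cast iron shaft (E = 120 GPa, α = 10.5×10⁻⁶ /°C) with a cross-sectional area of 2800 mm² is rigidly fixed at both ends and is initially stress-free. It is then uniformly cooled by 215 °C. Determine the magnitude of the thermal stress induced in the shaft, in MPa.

The supports are rigid, so the total axial strain is zero. The restrained thermal strain is ε = αΔT = 10.5×10⁻⁶ × 215 = 2257.5×10⁻⁶.
Hence σ = E·αΔT = 120×10³ × 2257.5×10⁻⁶ = 270.9 MPa, tensile.

σ ≈ 271 MPa (tensile)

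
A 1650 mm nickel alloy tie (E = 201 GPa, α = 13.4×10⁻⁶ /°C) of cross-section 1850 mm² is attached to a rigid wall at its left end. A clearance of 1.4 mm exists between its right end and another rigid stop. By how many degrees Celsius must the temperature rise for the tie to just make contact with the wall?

ΔT ≈ 63.3 °C

The gap closes when αΔT L = 1.4 mm, since the tie is still unstressed at that instant.
ΔT = 1.4 / (13.4×10⁻⁶ × 1650) = 63.32 °C.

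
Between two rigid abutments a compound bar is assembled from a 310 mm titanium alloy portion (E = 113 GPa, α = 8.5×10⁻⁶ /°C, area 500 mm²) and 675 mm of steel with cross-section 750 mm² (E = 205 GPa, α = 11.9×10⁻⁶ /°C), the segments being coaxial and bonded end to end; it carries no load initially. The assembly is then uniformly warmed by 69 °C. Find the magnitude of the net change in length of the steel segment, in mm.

Free thermal expansion of the whole bar: Σ αᵢΔT Lᵢ = 8.5×10⁻⁶×69×310 + 11.9×10⁻⁶×69×675 = 0.7361 mm.
Since the ends are fixed, an axial force P builds up, equal in every segment, with P · Σ Lᵢ/(AᵢEᵢ) = δ_free.
Σ Lᵢ/(AᵢEᵢ) = 310/(500×113×10³) + 675/(750×205×10³) = 9.877×10⁻⁶ mm/N.
Hence P = δ_free / Σ(L/AE) = 0.7361/9.877×10⁻⁶ = 74.52 kN (compressive).
For the steel segment, free thermal change = 11.9×10⁻⁶×69×675 = 0.5542 mm and elastic change from P = 74520×675/(750×205×10³) = 0.3272 mm; these oppose, so the net change is 0.227 mm (segment lengthens).

|ΔL| ≈ 0.227 mm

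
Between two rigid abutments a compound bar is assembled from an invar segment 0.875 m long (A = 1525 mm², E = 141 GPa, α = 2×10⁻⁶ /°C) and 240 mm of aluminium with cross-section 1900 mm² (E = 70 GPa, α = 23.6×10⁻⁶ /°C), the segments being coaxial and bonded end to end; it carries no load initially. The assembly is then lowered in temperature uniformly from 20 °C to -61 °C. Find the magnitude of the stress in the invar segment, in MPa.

σ ≈ 67 MPa (tensile)

Free thermal contraction of the whole bar: Σ αᵢΔT Lᵢ = 2×10⁻⁶×81×875 + 23.6×10⁻⁶×81×240 = 0.6005 mm.
The rigid supports impose zero overall length change; the single axial force P common to all segments must satisfy P Σ Lᵢ/(AᵢEᵢ) = δ_free.
Σ Lᵢ/(AᵢEᵢ) = 875/(1525×141×10³) + 240/(1900×70×10³) = 5.874×10⁻⁶ mm/N.
P = 0.6005 / 5.874×10⁻⁶ = 102200 N = 102.2 kN, tensile.
σ_{invar} = P / A = 102200 / 1525 = 67.04 MPa.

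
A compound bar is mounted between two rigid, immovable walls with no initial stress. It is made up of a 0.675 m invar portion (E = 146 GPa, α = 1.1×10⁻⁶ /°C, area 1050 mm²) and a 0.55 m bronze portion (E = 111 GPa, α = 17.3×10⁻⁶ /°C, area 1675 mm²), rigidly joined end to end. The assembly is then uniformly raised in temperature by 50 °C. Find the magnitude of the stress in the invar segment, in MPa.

Free thermal expansion of the whole bar: Σ αᵢΔT Lᵢ = 1.1×10⁻⁶×50×675 + 17.3×10⁻⁶×50×550 = 0.5129 mm.
The walls prevent any net length change, so an axial force P (same in every segment) develops. Compatibility: P · Σ Lᵢ/(AᵢEᵢ) = δ_free.
The series flexibility is Σ Lᵢ/(AᵢEᵢ) = 675/(1050×146×10³) + 550/(1675×111×10³) = 7.361×10⁻⁶ mm/N.
Hence P = δ_free / Σ(L/AE) = 0.5129/7.361×10⁻⁶ = 69.67 kN (compressive).
σ_{invar} = P / A = 69670 / 1050 = 66.35 MPa.

σ ≈ 66.4 MPa (compressive)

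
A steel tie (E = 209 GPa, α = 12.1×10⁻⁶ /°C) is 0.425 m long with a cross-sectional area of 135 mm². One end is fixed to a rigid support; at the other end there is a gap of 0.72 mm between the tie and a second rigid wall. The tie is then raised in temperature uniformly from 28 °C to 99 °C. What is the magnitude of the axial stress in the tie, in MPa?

σ ≈ 0 MPa

Unrestrained expansion: δ_free = αΔT L = 12.1×10⁻⁶ × 71 × 425 = 0.3651 mm.
This is smaller than the 0.72 mm clearance, so the tie expands freely without reaching the stop — the stress is zero.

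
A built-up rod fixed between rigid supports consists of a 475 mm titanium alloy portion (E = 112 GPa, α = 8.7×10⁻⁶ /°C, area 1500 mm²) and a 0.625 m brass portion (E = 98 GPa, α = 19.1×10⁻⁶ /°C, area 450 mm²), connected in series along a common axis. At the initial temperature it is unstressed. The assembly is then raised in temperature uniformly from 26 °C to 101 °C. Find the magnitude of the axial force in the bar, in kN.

If the supports were absent, the total length change would be Σ αᵢΔT Lᵢ = 8.7×10⁻⁶×75×475 + 19.1×10⁻⁶×75×625 = 1.205 mm.
The walls prevent any net length change, so an axial force P (same in every segment) develops. Compatibility: P · Σ Lᵢ/(AᵢEᵢ) = δ_free.
Σ Lᵢ/(AᵢEᵢ) = 475/(1500×112×10³) + 625/(450×98×10³) = 1.7×10⁻⁵ mm/N.
So P = 1.205 / 1.7×10⁻⁵ = 70.9 kN, compressive.

P ≈ 70.9 kN (compressive)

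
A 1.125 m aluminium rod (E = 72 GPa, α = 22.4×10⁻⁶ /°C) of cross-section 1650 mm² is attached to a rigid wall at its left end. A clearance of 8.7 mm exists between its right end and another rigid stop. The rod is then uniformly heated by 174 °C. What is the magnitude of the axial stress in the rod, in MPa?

Unrestrained expansion: δ_free = αΔT L = 22.4×10⁻⁶ × 174 × 1125 = 4.385 mm.
This is smaller than the 8.7 mm clearance, so the rod expands freely without reaching the stop — the stress is zero.

σ ≈ 0 MPa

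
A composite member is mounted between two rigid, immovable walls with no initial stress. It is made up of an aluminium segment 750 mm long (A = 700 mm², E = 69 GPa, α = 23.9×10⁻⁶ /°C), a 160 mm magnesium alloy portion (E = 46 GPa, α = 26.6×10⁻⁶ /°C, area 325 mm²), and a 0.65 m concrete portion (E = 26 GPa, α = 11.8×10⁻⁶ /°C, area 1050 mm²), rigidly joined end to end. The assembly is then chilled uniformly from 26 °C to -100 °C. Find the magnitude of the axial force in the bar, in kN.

P ≈ 75.2 kN (tensile)

With the walls removed the bar would change length by δ_free = Σ αᵢΔT Lᵢ = 23.9×10⁻⁶×126×750 + 26.6×10⁻⁶×126×160 + 11.8×10⁻⁶×126×650 = 3.761 mm.
Since the ends are fixed, an axial force P builds up, equal in every segment, with P · Σ Lᵢ/(AᵢEᵢ) = δ_free.
The series flexibility is Σ Lᵢ/(AᵢEᵢ) = 750/(700×69×10³) + 160/(325×46×10³) + 650/(1050×26×10³) = 5.004×10⁻⁵ mm/N.
P = 3.761 / 5.004×10⁻⁵ = 75160 N = 75.16 kN, tensile.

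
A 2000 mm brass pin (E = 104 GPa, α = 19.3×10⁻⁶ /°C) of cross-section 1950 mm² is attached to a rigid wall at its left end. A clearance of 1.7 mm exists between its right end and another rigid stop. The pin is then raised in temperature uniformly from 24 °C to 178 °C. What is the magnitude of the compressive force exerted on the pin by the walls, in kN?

P ≈ 430 kN

Unrestrained expansion: δ_free = αΔT L = 19.3×10⁻⁶ × 154 × 2000 = 5.944 mm.
This exceeds the 1.7 mm gap, so the wall pushes back. The portion of expansion that must be recovered elastically is δ_free − gap = 5.944 − 1.7 = 4.244 mm.
Compatibility: PL/(AE) = 4.244 mm, so σ = P/A = E × (4.244/2000) = 220.7 MPa.
Force on the wall = σA = 220.7 × 1950 mm² = 430.4 kN.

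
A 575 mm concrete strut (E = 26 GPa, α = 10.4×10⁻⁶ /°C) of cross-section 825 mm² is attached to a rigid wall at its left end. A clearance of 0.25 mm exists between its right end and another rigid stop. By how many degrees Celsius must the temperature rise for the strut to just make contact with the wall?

The gap closes when αΔT L = 0.25 mm, since the strut is still unstressed at that instant.
So ΔT = g/(αL) = 0.25/(10.4×10⁻⁶ × 575) = 41.81 °C.

ΔT ≈ 41.8 °C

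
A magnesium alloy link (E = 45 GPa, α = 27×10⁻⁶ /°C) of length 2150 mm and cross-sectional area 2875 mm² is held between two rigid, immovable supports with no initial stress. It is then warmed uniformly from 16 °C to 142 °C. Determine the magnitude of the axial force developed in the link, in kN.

P ≈ 440 kN (compressive)

With zero net strain, σ = E·αΔT = 45 GPa × 27×10⁻⁶ × 126 = 153.1 MPa.
P = AEαΔT = 2875 × 45×10³ × 27×10⁻⁶ × 126 = 440.1 kN (compressive).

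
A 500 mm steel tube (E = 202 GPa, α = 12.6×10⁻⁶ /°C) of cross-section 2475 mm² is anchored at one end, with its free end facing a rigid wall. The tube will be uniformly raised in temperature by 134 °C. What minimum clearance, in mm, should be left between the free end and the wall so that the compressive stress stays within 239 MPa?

g ≈ 0.253 mm

Free expansion if unrestrained: δ_free = αΔT L = 12.6×10⁻⁶ × 134 × 500 = 0.8442 mm.
A stress of 239 MPa corresponds to the wall pushing the tube back by σL/E = 239×500/(202×10³) = 0.5916 mm.
So the gap has to take up the difference, g_min = δ_free − σL/E = 0.8442 − 0.5916 = 0.2526 mm.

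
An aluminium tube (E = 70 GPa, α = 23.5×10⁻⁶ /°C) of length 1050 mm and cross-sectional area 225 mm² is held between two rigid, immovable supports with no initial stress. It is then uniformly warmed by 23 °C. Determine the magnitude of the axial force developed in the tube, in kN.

P ≈ 8.51 kN (compressive)

The ends cannot move, so σ = EαΔT = 70×10³ × 23.5×10⁻⁶ × 23 = 37.84 MPa.
Axial force P = σA = 37.84 × 225 = 8513 N = 8.513 kN, compressive.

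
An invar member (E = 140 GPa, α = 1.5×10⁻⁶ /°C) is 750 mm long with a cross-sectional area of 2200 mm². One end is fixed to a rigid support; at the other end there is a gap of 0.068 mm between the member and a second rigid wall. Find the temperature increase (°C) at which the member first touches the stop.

ΔT ≈ 60.4 °C

The gap closes when αΔT L = 0.068 mm, since the member is still unstressed at that instant.
ΔT = 0.068 / (1.5×10⁻⁶ × 750) = 60.44 °C.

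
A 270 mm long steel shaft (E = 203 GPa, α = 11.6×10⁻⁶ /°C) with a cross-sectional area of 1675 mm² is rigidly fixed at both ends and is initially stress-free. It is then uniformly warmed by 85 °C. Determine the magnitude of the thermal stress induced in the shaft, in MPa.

Because both ends are immovable the net strain is zero, and the suppressed thermal strain is αΔT = 11.6×10⁻⁶ × 85 = 986×10⁻⁶.
Hence σ = E·αΔT = 203×10³ × 986×10⁻⁶ = 200.2 MPa, compressive.

σ ≈ 200 MPa (compressive)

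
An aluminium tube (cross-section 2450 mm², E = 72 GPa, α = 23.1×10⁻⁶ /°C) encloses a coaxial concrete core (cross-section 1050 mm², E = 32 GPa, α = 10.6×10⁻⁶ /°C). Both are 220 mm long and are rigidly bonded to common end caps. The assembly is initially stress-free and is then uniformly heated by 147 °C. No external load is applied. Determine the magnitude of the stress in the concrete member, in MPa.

The aluminium has the larger α, so on heating it would change length more than the concrete if both were free. The rigid plates force a common final length, so the aluminium is put into compression and the concrete into tension, with equal and opposite forces P (no external load).
Equating the net (thermal + elastic) strains gives |α₁ − α₂|·ΔT = P·[1/(A₁E₁) + 1/(A₂E₂)].
|α₁ − α₂|·ΔT = 12.5×10⁻⁶ × 147 = 0.001838.
1/(A₁E₁) + 1/(A₂E₂) = 1/(2450×72×10³) + 1/(1050×32×10³) = 3.543×10⁻⁸ N⁻¹.
So P = 0.001838 / 3.543×10⁻⁸ = 51.86 kN.
σ_{concrete} = P/A₂ = 51860/1050 = 49.39 MPa, tensile.

σ ≈ 49.4 MPa (tensile)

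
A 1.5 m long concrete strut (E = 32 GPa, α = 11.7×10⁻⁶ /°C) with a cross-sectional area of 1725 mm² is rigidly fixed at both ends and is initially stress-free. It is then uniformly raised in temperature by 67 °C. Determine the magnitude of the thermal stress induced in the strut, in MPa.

Because both ends are immovable the net strain is zero, and the suppressed thermal strain is αΔT = 11.7×10⁻⁶ × 67 = 783.9×10⁻⁶.
The stress required to suppress this strain is σ = Eε = 32×10³ × 783.9×10⁻⁶ = 25.08 MPa, compressive since the strut is trying to expand.

σ ≈ 25.1 MPa (compressive)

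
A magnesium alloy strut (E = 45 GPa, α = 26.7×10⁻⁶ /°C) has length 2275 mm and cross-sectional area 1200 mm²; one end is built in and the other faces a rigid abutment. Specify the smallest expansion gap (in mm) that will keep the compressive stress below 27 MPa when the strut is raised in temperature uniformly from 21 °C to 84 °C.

g ≈ 2.46 mm

Free expansion if unrestrained: δ_free = αΔT L = 26.7×10⁻⁶ × 63 × 2275 = 3.827 mm.
At the allowable stress the elastic shortening the wall may impose is σL/E = 27 × 2275 / (45×10³) = 1.365 mm.
The gap must absorb the remainder: g_min = 3.827 − 1.365 = 2.462 mm.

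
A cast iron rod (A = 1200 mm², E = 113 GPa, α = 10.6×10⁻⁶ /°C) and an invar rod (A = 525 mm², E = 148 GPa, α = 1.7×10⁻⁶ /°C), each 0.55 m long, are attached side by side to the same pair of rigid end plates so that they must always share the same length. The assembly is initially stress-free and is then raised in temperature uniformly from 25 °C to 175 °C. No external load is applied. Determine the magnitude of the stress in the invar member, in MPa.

The cast iron has the larger α, so on heating it would change length more than the invar if both were free. The rigid plates force a common final length, so the cast iron is put into compression and the invar into tension, with equal and opposite forces P (no external load).
Compatibility of the two members (thermal + elastic change equal): (α₁ − α₂)ΔT = P·[1/(A₁E₁) + 1/(A₂E₂)].
|α₁ − α₂|·ΔT = 8.9×10⁻⁶ × 150 = 0.001335.
1/(A₁E₁) + 1/(A₂E₂) = 1/(1200×113×10³) + 1/(525×148×10³) = 2.024×10⁻⁸ N⁻¹.
So P = 0.001335 / 2.024×10⁻⁸ = 65.94 kN.
σ_{invar} = P/A₂ = 65940/525 = 125.6 MPa, tensile.

σ ≈ 126 MPa (tensile)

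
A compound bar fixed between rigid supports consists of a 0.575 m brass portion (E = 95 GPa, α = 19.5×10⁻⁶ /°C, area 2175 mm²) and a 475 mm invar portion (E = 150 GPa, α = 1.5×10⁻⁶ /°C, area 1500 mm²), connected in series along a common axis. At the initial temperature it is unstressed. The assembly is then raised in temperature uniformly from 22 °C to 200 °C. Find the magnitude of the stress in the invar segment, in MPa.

Free thermal expansion of the whole bar: Σ αᵢΔT Lᵢ = 19.5×10⁻⁶×178×575 + 1.5×10⁻⁶×178×475 = 2.123 mm.
The rigid supports impose zero overall length change; the single axial force P common to all segments must satisfy P Σ Lᵢ/(AᵢEᵢ) = δ_free.
The series flexibility is Σ Lᵢ/(AᵢEᵢ) = 575/(2175×95×10³) + 475/(1500×150×10³) = 4.894×10⁻⁶ mm/N.
P = 2.123 / 4.894×10⁻⁶ = 433700 N = 433.7 kN, compressive.
σ_{invar} = P / A = 433700 / 1500 = 289.2 MPa.

σ ≈ 289 MPa (compressive)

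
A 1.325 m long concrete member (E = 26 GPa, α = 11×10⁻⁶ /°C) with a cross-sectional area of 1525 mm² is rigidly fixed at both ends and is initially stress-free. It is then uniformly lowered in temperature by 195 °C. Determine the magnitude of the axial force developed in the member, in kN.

Full restraint means ε = 0, so the stress is σ = EαΔT = 26×10³ × 11×10⁻⁶ × 195 = 55.77 MPa.
P = AEαΔT = 1525 × 26×10³ × 11×10⁻⁶ × 195 = 85.05 kN (tensile).

P ≈ 85 kN (tensile)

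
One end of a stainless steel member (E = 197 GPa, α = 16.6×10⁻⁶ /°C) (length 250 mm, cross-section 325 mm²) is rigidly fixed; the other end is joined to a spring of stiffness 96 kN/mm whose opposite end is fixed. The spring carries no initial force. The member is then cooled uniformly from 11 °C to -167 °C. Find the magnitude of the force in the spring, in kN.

If the spring were absent the member would shorten by αΔT L = 16.6×10⁻⁶ × 178 × 250 = 0.7387 mm.
Let P be the tensile force in the spring. The member extends elastically by PL/(AE) and the spring stretches by P/k; together these equal δ_free.
So P = δ_free / [L/(AE) + 1/k] = 0.7387 / [ 250/(325×197×10³) + 1/(96×10³) ].
P = 0.7387 / 1.432×10⁻⁵ = 51580 N.

P ≈ 51.6 kN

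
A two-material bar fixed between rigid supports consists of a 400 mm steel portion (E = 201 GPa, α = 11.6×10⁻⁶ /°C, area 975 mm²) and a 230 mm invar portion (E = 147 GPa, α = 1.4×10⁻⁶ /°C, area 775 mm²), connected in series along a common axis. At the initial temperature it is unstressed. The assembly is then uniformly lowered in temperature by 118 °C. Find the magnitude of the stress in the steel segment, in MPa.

σ ≈ 148 MPa (tensile)

With the walls removed the bar would change length by δ_free = Σ αᵢΔT Lᵢ = 11.6×10⁻⁶×118×400 + 1.4×10⁻⁶×118×230 = 0.5855 mm.
The rigid supports impose zero overall length change; the single axial force P common to all segments must satisfy P Σ Lᵢ/(AᵢEᵢ) = δ_free.
Σ Lᵢ/(AᵢEᵢ) = 400/(975×201×10³) + 230/(775×147×10³) = 4.06×10⁻⁶ mm/N.
Hence P = δ_free / Σ(L/AE) = 0.5855/4.06×10⁻⁶ = 144.2 kN (tensile).
σ_{steel} = P / A = 144200 / 975 = 147.9 MPa.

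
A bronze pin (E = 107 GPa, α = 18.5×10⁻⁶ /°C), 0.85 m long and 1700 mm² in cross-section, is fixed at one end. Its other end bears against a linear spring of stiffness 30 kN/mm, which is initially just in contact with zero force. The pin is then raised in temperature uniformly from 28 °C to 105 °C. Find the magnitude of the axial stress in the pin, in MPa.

σ ≈ 18.7 MPa (compressive)

The unrestrained thermal change is αΔT L = 18.5×10⁻⁶ × 77 × 850 = 1.211 mm.
With a force P in the spring, the elastic change of the pin is PL/(AE) and that of the spring is P/k; compatibility requires their sum to equal δ_free.
P [ L/(AE) + 1/k ] = δ_free → P [ 850/(1700×107×10³) + 1/(30×10³) ] = 1.211.
P = 1.211 / 3.801×10⁻⁵ = 31860 N.
σ = P/A = 31860/1700 = 18.74 MPa.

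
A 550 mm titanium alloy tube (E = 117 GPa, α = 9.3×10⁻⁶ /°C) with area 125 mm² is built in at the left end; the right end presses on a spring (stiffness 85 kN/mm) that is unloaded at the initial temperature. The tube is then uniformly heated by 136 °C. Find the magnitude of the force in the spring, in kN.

Free thermal expansion: δ_free = αΔT L = 9.3×10⁻⁶ × 136 × 550 = 0.6956 mm.
Let P be the compressive force at the spring. The tube shortens elastically by PL/(AE) and the spring compresses by P/k; together these equal δ_free.
P [ L/(AE) + 1/k ] = δ_free → P [ 550/(125×117×10³) + 1/(85×10³) ] = 0.6956.
P = 0.6956 / 4.937×10⁻⁵ = 14090 N.

P ≈ 14.1 kN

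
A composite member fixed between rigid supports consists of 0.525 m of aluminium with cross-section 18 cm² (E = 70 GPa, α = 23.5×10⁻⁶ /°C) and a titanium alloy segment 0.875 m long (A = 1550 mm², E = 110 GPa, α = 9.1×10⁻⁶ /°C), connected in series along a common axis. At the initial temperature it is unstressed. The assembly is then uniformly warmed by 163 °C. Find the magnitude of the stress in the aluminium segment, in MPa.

σ ≈ 198 MPa (compressive)

Free thermal expansion of the whole bar: Σ αᵢΔT Lᵢ = 23.5×10⁻⁶×163×525 + 9.1×10⁻⁶×163×875 = 3.309 mm.
The rigid supports impose zero overall length change; the single axial force P common to all segments must satisfy P Σ Lᵢ/(AᵢEᵢ) = δ_free.
Σ Lᵢ/(AᵢEᵢ) = 525/(1800×70×10³) + 875/(1550×110×10³) = 9.299×10⁻⁶ mm/N.
Hence P = δ_free / Σ(L/AE) = 3.309/9.299×10⁻⁶ = 355.8 kN (compressive).
σ_{aluminium} = P / A = 355800 / 1800 = 197.7 MPa.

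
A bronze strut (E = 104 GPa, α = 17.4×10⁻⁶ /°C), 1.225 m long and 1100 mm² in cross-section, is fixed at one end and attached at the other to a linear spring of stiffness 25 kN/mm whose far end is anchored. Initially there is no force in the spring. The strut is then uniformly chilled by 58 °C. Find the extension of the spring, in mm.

Free thermal contraction: δ_free = αΔT L = 17.4×10⁻⁶ × 58 × 1225 = 1.236 mm.
With a force P in the spring, the elastic change of the strut is PL/(AE) and that of the spring is P/k; compatibility requires their sum to equal δ_free.
P [ L/(AE) + 1/k ] = δ_free → P [ 1225/(1100×104×10³) + 1/(25×10³) ] = 1.236.
P = 1.236 / 5.071×10⁻⁵ = 24380 N.
Spring extension = P/k = 24380/(25×10³) = 0.9752 mm.

δ ≈ 0.975 mm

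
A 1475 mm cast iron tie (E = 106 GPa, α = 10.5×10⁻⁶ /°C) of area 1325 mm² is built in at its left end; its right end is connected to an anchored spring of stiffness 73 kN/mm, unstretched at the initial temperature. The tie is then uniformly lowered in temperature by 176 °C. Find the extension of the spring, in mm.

If the spring were absent the tie would shorten by αΔT L = 10.5×10⁻⁶ × 176 × 1475 = 2.726 mm.
Let P be the tensile force in the spring. The tie extends elastically by PL/(AE) and the spring stretches by P/k; together these equal δ_free.
P [ L/(AE) + 1/k ] = δ_free → P [ 1475/(1325×106×10³) + 1/(73×10³) ] = 2.726.
P = 2.726 / 2.42×10⁻⁵ = 112600 N.
Spring extension = P/k = 112600/(73×10³) = 1.543 mm.

δ ≈ 1.54 mm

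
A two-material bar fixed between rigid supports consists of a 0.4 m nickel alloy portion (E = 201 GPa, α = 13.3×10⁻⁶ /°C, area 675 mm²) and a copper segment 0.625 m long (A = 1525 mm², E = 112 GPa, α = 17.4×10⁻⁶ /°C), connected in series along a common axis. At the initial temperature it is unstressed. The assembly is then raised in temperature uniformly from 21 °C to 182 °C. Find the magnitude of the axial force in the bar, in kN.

P ≈ 395 kN (compressive)

Free thermal expansion of the whole bar: Σ αᵢΔT Lᵢ = 13.3×10⁻⁶×161×400 + 17.4×10⁻⁶×161×625 = 2.607 mm.
Since the ends are fixed, an axial force P builds up, equal in every segment, with P · Σ Lᵢ/(AᵢEᵢ) = δ_free.
Σ Lᵢ/(AᵢEᵢ) = 400/(675×201×10³) + 625/(1525×112×10³) = 6.607×10⁻⁶ mm/N.
P = 2.607 / 6.607×10⁻⁶ = 394600 N = 394.6 kN, compressive.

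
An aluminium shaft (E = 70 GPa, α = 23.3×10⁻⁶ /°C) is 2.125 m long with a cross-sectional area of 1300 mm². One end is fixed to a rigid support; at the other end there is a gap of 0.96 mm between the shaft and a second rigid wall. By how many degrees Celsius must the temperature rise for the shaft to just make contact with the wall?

The gap closes when αΔT L = 0.96 mm, since the shaft is still unstressed at that instant.
So ΔT = g/(αL) = 0.96/(23.3×10⁻⁶ × 2125) = 19.39 °C.

ΔT ≈ 19.4 °C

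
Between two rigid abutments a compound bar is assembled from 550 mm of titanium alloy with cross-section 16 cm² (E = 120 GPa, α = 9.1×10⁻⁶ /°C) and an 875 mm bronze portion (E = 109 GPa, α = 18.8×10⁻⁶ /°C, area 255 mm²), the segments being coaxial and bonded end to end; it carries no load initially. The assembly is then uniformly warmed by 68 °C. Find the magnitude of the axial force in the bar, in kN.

P ≈ 42.5 kN (compressive)

Free thermal expansion of the whole bar: Σ αᵢΔT Lᵢ = 9.1×10⁻⁶×68×550 + 18.8×10⁻⁶×68×875 = 1.459 mm.
The rigid supports impose zero overall length change; the single axial force P common to all segments must satisfy P Σ Lᵢ/(AᵢEᵢ) = δ_free.
Σ Lᵢ/(AᵢEᵢ) = 550/(1600×120×10³) + 875/(255×109×10³) = 3.435×10⁻⁵ mm/N.
P = 1.459 / 3.435×10⁻⁵ = 42480 N = 42.48 kN, compressive.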